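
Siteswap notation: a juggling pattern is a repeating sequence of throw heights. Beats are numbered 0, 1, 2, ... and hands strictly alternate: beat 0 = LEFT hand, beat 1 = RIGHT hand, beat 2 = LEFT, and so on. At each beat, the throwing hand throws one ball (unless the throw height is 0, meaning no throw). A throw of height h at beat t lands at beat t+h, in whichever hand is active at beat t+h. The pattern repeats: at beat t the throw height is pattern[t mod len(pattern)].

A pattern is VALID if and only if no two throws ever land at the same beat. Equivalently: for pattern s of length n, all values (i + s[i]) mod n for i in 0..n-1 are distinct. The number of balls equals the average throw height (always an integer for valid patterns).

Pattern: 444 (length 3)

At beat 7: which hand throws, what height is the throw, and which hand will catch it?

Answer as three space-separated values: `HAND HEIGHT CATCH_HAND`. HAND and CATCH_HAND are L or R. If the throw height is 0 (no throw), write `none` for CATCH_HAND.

Beat 7: 7 mod 2 = 1, so hand = R
Throw height = pattern[7 mod 3] = pattern[1] = 4
Lands at beat 7+4=11, 11 mod 2 = 1, so catch hand = R

Answer: R 4 R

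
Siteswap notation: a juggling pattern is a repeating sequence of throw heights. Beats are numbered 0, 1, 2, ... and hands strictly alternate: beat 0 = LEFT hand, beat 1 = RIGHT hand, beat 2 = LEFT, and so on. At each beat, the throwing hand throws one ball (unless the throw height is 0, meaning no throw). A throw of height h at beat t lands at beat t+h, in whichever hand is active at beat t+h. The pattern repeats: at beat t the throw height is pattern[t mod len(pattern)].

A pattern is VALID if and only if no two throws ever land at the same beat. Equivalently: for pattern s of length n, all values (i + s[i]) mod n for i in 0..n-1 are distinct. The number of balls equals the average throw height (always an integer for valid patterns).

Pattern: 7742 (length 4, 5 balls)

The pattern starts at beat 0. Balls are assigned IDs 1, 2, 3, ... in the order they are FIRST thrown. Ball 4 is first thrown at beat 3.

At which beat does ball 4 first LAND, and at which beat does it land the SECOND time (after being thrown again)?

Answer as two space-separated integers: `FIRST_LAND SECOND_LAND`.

Answer: 5 12

Derivation:
Beat 0 (L): throw ball1 h=7 -> lands@7:R; in-air after throw: [b1@7:R]
Beat 1 (R): throw ball2 h=7 -> lands@8:L; in-air after throw: [b1@7:R b2@8:L]
Beat 2 (L): throw ball3 h=4 -> lands@6:L; in-air after throw: [b3@6:L b1@7:R b2@8:L]
Beat 3 (R): throw ball4 h=2 -> lands@5:R; in-air after throw: [b4@5:R b3@6:L b1@7:R b2@8:L]
Beat 4 (L): throw ball5 h=7 -> lands@11:R; in-air after throw: [b4@5:R b3@6:L b1@7:R b2@8:L b5@11:R]
Beat 5 (R): throw ball4 h=7 -> lands@12:L; in-air after throw: [b3@6:L b1@7:R b2@8:L b5@11:R b4@12:L]
Beat 6 (L): throw ball3 h=4 -> lands@10:L; in-air after throw: [b1@7:R b2@8:L b3@10:L b5@11:R b4@12:L]
Beat 7 (R): throw ball1 h=2 -> lands@9:R; in-air after throw: [b2@8:L b1@9:R b3@10:L b5@11:R b4@12:L]
Beat 8 (L): throw ball2 h=7 -> lands@15:R; in-air after throw: [b1@9:R b3@10:L b5@11:R b4@12:L b2@15:R]
Beat 9 (R): throw ball1 h=7 -> lands@16:L; in-air after throw: [b3@10:L b5@11:R b4@12:L b2@15:R b1@16:L]
Beat 10 (L): throw ball3 h=4 -> lands@14:L; in-air after throw: [b5@11:R b4@12:L b3@14:L b2@15:R b1@16:L]
Beat 11 (R): throw ball5 h=2 -> lands@13:R; in-air after throw: [b4@12:L b5@13:R b3@14:L b2@15:R b1@16:L]
Beat 12 (L): throw ball4 h=7 -> lands@19:R; in-air after throw: [b5@13:R b3@14:L b2@15:R b1@16:L b4@19:R]
Ball 4: thrown@3 h=2 -> first land @5; rethrown@5 h=7 -> second land @12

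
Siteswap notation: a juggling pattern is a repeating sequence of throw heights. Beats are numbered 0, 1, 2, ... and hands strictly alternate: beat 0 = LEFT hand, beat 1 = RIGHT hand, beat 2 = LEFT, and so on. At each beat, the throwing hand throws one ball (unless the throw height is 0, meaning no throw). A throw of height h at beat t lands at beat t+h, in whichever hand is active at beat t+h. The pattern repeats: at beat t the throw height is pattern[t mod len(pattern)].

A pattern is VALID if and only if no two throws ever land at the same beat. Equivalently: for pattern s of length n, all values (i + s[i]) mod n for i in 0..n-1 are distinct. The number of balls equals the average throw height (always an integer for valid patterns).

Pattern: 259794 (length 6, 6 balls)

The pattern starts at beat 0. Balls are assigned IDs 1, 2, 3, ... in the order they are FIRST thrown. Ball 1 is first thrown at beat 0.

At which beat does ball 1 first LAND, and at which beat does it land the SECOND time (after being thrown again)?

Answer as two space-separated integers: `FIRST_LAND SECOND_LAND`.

Beat 0 (L): throw ball1 h=2 -> lands@2:L; in-air after throw: [b1@2:L]
Beat 1 (R): throw ball2 h=5 -> lands@6:L; in-air after throw: [b1@2:L b2@6:L]
Beat 2 (L): throw ball1 h=9 -> lands@11:R; in-air after throw: [b2@6:L b1@11:R]
Beat 3 (R): throw ball3 h=7 -> lands@10:L; in-air after throw: [b2@6:L b3@10:L b1@11:R]
Beat 4 (L): throw ball4 h=9 -> lands@13:R; in-air after throw: [b2@6:L b3@10:L b1@11:R b4@13:R]
Beat 5 (R): throw ball5 h=4 -> lands@9:R; in-air after throw: [b2@6:L b5@9:R b3@10:L b1@11:R b4@13:R]
Beat 6 (L): throw ball2 h=2 -> lands@8:L; in-air after throw: [b2@8:L b5@9:R b3@10:L b1@11:R b4@13:R]
Beat 7 (R): throw ball6 h=5 -> lands@12:L; in-air after throw: [b2@8:L b5@9:R b3@10:L b1@11:R b6@12:L b4@13:R]
Beat 8 (L): throw ball2 h=9 -> lands@17:R; in-air after throw: [b5@9:R b3@10:L b1@11:R b6@12:L b4@13:R b2@17:R]
Beat 9 (R): throw ball5 h=7 -> lands@16:L; in-air after throw: [b3@10:L b1@11:R b6@12:L b4@13:R b5@16:L b2@17:R]
Beat 10 (L): throw ball3 h=9 -> lands@19:R; in-air after throw: [b1@11:R b6@12:L b4@13:R b5@16:L b2@17:R b3@19:R]
Beat 11 (R): throw ball1 h=4 -> lands@15:R; in-air after throw: [b6@12:L b4@13:R b1@15:R b5@16:L b2@17:R b3@19:R]
Ball 1: thrown@0 h=2 -> first land @2; rethrown@2 h=9 -> second land @11

Answer: 2 11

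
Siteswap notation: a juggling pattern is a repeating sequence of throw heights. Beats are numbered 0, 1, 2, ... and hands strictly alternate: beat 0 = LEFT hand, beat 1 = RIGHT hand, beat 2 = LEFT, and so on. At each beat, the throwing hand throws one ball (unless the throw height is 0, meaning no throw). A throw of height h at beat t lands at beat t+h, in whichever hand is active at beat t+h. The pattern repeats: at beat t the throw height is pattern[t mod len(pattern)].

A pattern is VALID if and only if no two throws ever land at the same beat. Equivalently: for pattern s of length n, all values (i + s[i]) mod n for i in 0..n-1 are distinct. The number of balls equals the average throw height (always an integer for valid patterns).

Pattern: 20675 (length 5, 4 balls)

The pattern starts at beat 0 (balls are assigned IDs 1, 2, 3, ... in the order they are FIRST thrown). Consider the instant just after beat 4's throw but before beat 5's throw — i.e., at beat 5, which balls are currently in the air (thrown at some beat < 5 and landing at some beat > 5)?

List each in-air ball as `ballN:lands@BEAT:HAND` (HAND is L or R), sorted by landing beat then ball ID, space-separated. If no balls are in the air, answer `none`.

Answer: ball1:lands@8:L ball3:lands@9:R ball2:lands@10:L

Derivation:
Beat 0 (L): throw ball1 h=2 -> lands@2:L; in-air after throw: [b1@2:L]
Beat 2 (L): throw ball1 h=6 -> lands@8:L; in-air after throw: [b1@8:L]
Beat 3 (R): throw ball2 h=7 -> lands@10:L; in-air after throw: [b1@8:L b2@10:L]
Beat 4 (L): throw ball3 h=5 -> lands@9:R; in-air after throw: [b1@8:L b3@9:R b2@10:L]
Beat 5 (R): throw ball4 h=2 -> lands@7:R; in-air after throw: [b4@7:R b1@8:L b3@9:R b2@10:L]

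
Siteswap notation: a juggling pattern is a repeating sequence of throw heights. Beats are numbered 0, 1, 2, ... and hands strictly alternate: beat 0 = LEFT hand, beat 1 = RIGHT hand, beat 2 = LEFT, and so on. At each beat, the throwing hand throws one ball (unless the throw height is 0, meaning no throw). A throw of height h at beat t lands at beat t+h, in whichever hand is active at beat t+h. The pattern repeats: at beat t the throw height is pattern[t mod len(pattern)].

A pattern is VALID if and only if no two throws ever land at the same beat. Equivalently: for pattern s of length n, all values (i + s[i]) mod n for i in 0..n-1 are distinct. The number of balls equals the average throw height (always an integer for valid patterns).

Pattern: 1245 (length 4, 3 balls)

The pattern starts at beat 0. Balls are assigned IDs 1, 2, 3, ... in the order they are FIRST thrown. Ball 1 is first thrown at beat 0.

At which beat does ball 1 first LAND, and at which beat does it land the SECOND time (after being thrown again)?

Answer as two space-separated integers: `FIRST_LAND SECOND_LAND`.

Beat 0 (L): throw ball1 h=1 -> lands@1:R; in-air after throw: [b1@1:R]
Beat 1 (R): throw ball1 h=2 -> lands@3:R; in-air after throw: [b1@3:R]
Beat 2 (L): throw ball2 h=4 -> lands@6:L; in-air after throw: [b1@3:R b2@6:L]
Beat 3 (R): throw ball1 h=5 -> lands@8:L; in-air after throw: [b2@6:L b1@8:L]
Ball 1: thrown@0 h=1 -> first land @1; rethrown@1 h=2 -> second land @3

Answer: 1 3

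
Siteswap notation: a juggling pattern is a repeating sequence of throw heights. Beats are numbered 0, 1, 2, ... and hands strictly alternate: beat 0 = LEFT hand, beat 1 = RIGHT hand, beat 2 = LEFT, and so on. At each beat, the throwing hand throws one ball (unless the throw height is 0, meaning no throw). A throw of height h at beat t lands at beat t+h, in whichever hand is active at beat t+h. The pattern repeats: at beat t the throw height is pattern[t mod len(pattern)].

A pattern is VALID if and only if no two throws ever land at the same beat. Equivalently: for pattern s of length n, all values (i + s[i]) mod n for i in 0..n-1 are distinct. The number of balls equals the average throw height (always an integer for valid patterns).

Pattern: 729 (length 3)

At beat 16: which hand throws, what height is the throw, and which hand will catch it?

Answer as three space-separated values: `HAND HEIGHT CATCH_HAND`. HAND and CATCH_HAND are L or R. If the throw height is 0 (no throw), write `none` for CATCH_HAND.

Beat 16: 16 mod 2 = 0, so hand = L
Throw height = pattern[16 mod 3] = pattern[1] = 2
Lands at beat 16+2=18, 18 mod 2 = 0, so catch hand = L

Answer: L 2 L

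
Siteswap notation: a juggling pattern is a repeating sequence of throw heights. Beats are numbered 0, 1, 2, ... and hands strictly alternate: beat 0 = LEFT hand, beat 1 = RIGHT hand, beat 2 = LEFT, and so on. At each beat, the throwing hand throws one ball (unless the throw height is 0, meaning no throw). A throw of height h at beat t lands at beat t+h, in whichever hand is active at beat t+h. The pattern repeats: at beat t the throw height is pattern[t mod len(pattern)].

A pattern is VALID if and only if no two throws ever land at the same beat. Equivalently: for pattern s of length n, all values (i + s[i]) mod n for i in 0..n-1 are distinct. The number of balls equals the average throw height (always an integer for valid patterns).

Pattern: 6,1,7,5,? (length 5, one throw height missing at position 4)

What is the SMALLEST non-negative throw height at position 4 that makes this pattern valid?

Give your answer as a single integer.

i=0: (0 + 6) mod 5 = 1
i=1: (1 + 1) mod 5 = 2
i=2: (2 + 7) mod 5 = 4
i=3: (3 + 5) mod 5 = 3
i=4: s[i]=? (unknown)
Known residues: [1, 2, 3, 4]; need a permutation of 0..4, so missing residue r = 0
Need (4 + s) mod 5 = 0; smallest s = (0 - 4) mod 5 = 1

Answer: 1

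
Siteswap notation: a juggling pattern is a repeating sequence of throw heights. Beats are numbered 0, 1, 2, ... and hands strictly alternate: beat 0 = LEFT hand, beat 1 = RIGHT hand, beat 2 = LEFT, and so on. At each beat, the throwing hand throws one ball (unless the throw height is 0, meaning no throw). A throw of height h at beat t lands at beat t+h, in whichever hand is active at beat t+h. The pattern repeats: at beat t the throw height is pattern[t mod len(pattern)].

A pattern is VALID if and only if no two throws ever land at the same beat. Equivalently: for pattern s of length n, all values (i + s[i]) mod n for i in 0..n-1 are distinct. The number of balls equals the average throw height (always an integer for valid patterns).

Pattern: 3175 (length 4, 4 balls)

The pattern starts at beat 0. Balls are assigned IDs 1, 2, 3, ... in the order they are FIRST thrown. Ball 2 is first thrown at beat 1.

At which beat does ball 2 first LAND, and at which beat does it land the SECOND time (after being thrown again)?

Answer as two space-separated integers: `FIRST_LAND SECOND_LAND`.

Beat 0 (L): throw ball1 h=3 -> lands@3:R; in-air after throw: [b1@3:R]
Beat 1 (R): throw ball2 h=1 -> lands@2:L; in-air after throw: [b2@2:L b1@3:R]
Beat 2 (L): throw ball2 h=7 -> lands@9:R; in-air after throw: [b1@3:R b2@9:R]
Beat 3 (R): throw ball1 h=5 -> lands@8:L; in-air after throw: [b1@8:L b2@9:R]
Beat 4 (L): throw ball3 h=3 -> lands@7:R; in-air after throw: [b3@7:R b1@8:L b2@9:R]
Beat 5 (R): throw ball4 h=1 -> lands@6:L; in-air after throw: [b4@6:L b3@7:R b1@8:L b2@9:R]
Beat 6 (L): throw ball4 h=7 -> lands@13:R; in-air after throw: [b3@7:R b1@8:L b2@9:R b4@13:R]
Beat 7 (R): throw ball3 h=5 -> lands@12:L; in-air after throw: [b1@8:L b2@9:R b3@12:L b4@13:R]
Beat 8 (L): throw ball1 h=3 -> lands@11:R; in-air after throw: [b2@9:R b1@11:R b3@12:L b4@13:R]
Beat 9 (R): throw ball2 h=1 -> lands@10:L; in-air after throw: [b2@10:L b1@11:R b3@12:L b4@13:R]
Ball 2: thrown@1 h=1 -> first land @2; rethrown@2 h=7 -> second land @9

Answer: 2 9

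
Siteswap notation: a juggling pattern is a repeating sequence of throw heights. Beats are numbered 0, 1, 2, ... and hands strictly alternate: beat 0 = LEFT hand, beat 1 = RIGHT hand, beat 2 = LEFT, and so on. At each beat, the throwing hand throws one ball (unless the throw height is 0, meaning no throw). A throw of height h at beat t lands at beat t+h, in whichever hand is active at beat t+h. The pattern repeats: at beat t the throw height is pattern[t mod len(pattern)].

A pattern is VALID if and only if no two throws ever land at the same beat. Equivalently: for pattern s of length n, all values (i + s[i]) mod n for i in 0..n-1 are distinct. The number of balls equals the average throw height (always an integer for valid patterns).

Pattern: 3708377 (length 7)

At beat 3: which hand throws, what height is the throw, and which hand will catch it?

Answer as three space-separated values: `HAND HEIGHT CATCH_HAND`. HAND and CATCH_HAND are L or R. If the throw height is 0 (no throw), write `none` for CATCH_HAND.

Beat 3: 3 mod 2 = 1, so hand = R
Throw height = pattern[3 mod 7] = pattern[3] = 8
Lands at beat 3+8=11, 11 mod 2 = 1, so catch hand = R

Answer: R 8 R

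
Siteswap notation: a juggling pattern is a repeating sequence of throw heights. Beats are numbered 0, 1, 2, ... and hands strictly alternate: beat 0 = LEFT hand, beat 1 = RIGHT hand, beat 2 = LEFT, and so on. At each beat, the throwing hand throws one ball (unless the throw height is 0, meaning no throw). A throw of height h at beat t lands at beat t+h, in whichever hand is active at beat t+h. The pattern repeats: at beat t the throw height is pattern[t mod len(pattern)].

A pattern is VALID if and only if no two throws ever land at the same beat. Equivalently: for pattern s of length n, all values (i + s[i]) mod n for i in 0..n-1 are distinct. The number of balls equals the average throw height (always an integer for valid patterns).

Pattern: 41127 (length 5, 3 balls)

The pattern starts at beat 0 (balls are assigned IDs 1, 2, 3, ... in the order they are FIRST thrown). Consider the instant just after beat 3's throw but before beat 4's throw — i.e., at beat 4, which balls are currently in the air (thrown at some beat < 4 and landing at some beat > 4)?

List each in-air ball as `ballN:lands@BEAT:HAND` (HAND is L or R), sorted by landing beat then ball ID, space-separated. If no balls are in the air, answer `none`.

Beat 0 (L): throw ball1 h=4 -> lands@4:L; in-air after throw: [b1@4:L]
Beat 1 (R): throw ball2 h=1 -> lands@2:L; in-air after throw: [b2@2:L b1@4:L]
Beat 2 (L): throw ball2 h=1 -> lands@3:R; in-air after throw: [b2@3:R b1@4:L]
Beat 3 (R): throw ball2 h=2 -> lands@5:R; in-air after throw: [b1@4:L b2@5:R]
Beat 4 (L): throw ball1 h=7 -> lands@11:R; in-air after throw: [b2@5:R b1@11:R]

Answer: ball2:lands@5:R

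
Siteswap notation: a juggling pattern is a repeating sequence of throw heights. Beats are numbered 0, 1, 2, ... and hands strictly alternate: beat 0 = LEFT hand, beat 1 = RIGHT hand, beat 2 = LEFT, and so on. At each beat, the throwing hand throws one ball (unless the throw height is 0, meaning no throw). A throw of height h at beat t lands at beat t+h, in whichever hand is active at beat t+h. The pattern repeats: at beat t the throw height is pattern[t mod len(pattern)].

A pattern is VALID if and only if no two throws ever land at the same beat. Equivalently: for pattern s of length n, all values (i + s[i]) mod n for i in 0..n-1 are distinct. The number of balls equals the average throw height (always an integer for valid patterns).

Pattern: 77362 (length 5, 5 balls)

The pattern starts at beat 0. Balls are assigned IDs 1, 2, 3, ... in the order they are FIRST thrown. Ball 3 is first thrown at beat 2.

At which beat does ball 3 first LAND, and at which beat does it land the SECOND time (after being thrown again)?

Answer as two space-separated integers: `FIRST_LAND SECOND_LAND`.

Beat 0 (L): throw ball1 h=7 -> lands@7:R; in-air after throw: [b1@7:R]
Beat 1 (R): throw ball2 h=7 -> lands@8:L; in-air after throw: [b1@7:R b2@8:L]
Beat 2 (L): throw ball3 h=3 -> lands@5:R; in-air after throw: [b3@5:R b1@7:R b2@8:L]
Beat 3 (R): throw ball4 h=6 -> lands@9:R; in-air after throw: [b3@5:R b1@7:R b2@8:L b4@9:R]
Beat 4 (L): throw ball5 h=2 -> lands@6:L; in-air after throw: [b3@5:R b5@6:L b1@7:R b2@8:L b4@9:R]
Beat 5 (R): throw ball3 h=7 -> lands@12:L; in-air after throw: [b5@6:L b1@7:R b2@8:L b4@9:R b3@12:L]
Beat 6 (L): throw ball5 h=7 -> lands@13:R; in-air after throw: [b1@7:R b2@8:L b4@9:R b3@12:L b5@13:R]
Beat 7 (R): throw ball1 h=3 -> lands@10:L; in-air after throw: [b2@8:L b4@9:R b1@10:L b3@12:L b5@13:R]
Beat 8 (L): throw ball2 h=6 -> lands@14:L; in-air after throw: [b4@9:R b1@10:L b3@12:L b5@13:R b2@14:L]
Beat 9 (R): throw ball4 h=2 -> lands@11:R; in-air after throw: [b1@10:L b4@11:R b3@12:L b5@13:R b2@14:L]
Beat 10 (L): throw ball1 h=7 -> lands@17:R; in-air after throw: [b4@11:R b3@12:L b5@13:R b2@14:L b1@17:R]
Beat 11 (R): throw ball4 h=7 -> lands@18:L; in-air after throw: [b3@12:L b5@13:R b2@14:L b1@17:R b4@18:L]
Beat 12 (L): throw ball3 h=3 -> lands@15:R; in-air after throw: [b5@13:R b2@14:L b3@15:R b1@17:R b4@18:L]
Ball 3: thrown@2 h=3 -> first land @5; rethrown@5 h=7 -> second land @12

Answer: 5 12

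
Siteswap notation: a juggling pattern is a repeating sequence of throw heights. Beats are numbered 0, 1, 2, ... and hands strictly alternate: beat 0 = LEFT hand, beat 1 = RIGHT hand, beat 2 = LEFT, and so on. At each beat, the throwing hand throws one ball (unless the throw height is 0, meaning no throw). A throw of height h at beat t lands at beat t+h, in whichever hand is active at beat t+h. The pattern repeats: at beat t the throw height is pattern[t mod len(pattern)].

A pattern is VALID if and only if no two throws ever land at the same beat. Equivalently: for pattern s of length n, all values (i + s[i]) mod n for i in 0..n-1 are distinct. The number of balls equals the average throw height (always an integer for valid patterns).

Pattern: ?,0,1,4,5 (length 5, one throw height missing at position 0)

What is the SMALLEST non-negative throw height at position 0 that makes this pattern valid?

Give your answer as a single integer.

i=0: s[i]=? (unknown)
i=1: (1 + 0) mod 5 = 1
i=2: (2 + 1) mod 5 = 3
i=3: (3 + 4) mod 5 = 2
i=4: (4 + 5) mod 5 = 4
Known residues: [1, 2, 3, 4]; need a permutation of 0..4, so missing residue r = 0
Need (0 + s) mod 5 = 0; smallest s = (0 - 0) mod 5 = 0

Answer: 0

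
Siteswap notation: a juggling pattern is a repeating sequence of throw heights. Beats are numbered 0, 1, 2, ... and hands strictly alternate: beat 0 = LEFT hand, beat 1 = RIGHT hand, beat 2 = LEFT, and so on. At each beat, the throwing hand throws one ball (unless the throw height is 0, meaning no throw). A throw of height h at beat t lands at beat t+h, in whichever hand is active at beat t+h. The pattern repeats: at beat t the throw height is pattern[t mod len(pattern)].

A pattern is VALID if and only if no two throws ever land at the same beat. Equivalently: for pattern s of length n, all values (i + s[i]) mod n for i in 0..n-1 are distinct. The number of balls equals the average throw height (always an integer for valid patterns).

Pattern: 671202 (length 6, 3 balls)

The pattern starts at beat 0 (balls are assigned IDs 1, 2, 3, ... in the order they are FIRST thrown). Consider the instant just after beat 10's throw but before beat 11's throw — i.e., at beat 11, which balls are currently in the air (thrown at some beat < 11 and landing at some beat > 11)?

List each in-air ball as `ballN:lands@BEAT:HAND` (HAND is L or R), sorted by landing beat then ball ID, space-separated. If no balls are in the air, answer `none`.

Answer: ball1:lands@12:L ball3:lands@14:L

Derivation:
Beat 0 (L): throw ball1 h=6 -> lands@6:L; in-air after throw: [b1@6:L]
Beat 1 (R): throw ball2 h=7 -> lands@8:L; in-air after throw: [b1@6:L b2@8:L]
Beat 2 (L): throw ball3 h=1 -> lands@3:R; in-air after throw: [b3@3:R b1@6:L b2@8:L]
Beat 3 (R): throw ball3 h=2 -> lands@5:R; in-air after throw: [b3@5:R b1@6:L b2@8:L]
Beat 5 (R): throw ball3 h=2 -> lands@7:R; in-air after throw: [b1@6:L b3@7:R b2@8:L]
Beat 6 (L): throw ball1 h=6 -> lands@12:L; in-air after throw: [b3@7:R b2@8:L b1@12:L]
Beat 7 (R): throw ball3 h=7 -> lands@14:L; in-air after throw: [b2@8:L b1@12:L b3@14:L]
Beat 8 (L): throw ball2 h=1 -> lands@9:R; in-air after throw: [b2@9:R b1@12:L b3@14:L]
Beat 9 (R): throw ball2 h=2 -> lands@11:R; in-air after throw: [b2@11:R b1@12:L b3@14:L]
Beat 11 (R): throw ball2 h=2 -> lands@13:R; in-air after throw: [b1@12:L b2@13:R b3@14:L]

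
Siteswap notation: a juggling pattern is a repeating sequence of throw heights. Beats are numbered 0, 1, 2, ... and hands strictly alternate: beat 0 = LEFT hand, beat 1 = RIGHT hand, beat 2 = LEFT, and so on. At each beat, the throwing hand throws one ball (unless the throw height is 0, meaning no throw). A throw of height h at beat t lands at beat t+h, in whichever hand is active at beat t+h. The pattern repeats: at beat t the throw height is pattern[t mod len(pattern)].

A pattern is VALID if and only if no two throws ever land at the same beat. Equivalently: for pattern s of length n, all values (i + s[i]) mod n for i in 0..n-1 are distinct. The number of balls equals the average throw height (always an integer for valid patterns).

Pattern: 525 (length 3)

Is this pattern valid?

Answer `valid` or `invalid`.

Answer: valid

Derivation:
i=0: (i + s[i]) mod n = (0 + 5) mod 3 = 2
i=1: (i + s[i]) mod n = (1 + 2) mod 3 = 0
i=2: (i + s[i]) mod n = (2 + 5) mod 3 = 1
Residues: [2, 0, 1], distinct: True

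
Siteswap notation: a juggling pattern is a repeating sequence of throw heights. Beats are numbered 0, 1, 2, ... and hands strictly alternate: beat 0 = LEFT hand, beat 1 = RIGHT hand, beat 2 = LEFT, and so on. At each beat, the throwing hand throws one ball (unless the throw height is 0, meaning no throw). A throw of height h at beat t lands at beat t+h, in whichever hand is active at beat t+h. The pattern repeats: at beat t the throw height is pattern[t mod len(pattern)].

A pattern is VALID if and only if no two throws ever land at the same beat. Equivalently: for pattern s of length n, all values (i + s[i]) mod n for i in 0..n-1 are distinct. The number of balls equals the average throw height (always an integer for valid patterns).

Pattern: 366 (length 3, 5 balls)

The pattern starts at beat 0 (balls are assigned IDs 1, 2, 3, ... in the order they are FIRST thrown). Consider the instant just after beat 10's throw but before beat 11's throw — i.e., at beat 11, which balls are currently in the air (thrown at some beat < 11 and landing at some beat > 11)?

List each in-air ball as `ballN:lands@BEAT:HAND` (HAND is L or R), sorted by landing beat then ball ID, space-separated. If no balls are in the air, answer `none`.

Answer: ball1:lands@12:L ball2:lands@13:R ball3:lands@14:L ball4:lands@16:L

Derivation:
Beat 0 (L): throw ball1 h=3 -> lands@3:R; in-air after throw: [b1@3:R]
Beat 1 (R): throw ball2 h=6 -> lands@7:R; in-air after throw: [b1@3:R b2@7:R]
Beat 2 (L): throw ball3 h=6 -> lands@8:L; in-air after throw: [b1@3:R b2@7:R b3@8:L]
Beat 3 (R): throw ball1 h=3 -> lands@6:L; in-air after throw: [b1@6:L b2@7:R b3@8:L]
Beat 4 (L): throw ball4 h=6 -> lands@10:L; in-air after throw: [b1@6:L b2@7:R b3@8:L b4@10:L]
Beat 5 (R): throw ball5 h=6 -> lands@11:R; in-air after throw: [b1@6:L b2@7:R b3@8:L b4@10:L b5@11:R]
Beat 6 (L): throw ball1 h=3 -> lands@9:R; in-air after throw: [b2@7:R b3@8:L b1@9:R b4@10:L b5@11:R]
Beat 7 (R): throw ball2 h=6 -> lands@13:R; in-air after throw: [b3@8:L b1@9:R b4@10:L b5@11:R b2@13:R]
Beat 8 (L): throw ball3 h=6 -> lands@14:L; in-air after throw: [b1@9:R b4@10:L b5@11:R b2@13:R b3@14:L]
Beat 9 (R): throw ball1 h=3 -> lands@12:L; in-air after throw: [b4@10:L b5@11:R b1@12:L b2@13:R b3@14:L]
Beat 10 (L): throw ball4 h=6 -> lands@16:L; in-air after throw: [b5@11:R b1@12:L b2@13:R b3@14:L b4@16:L]
Beat 11 (R): throw ball5 h=6 -> lands@17:R; in-air after throw: [b1@12:L b2@13:R b3@14:L b4@16:L b5@17:R]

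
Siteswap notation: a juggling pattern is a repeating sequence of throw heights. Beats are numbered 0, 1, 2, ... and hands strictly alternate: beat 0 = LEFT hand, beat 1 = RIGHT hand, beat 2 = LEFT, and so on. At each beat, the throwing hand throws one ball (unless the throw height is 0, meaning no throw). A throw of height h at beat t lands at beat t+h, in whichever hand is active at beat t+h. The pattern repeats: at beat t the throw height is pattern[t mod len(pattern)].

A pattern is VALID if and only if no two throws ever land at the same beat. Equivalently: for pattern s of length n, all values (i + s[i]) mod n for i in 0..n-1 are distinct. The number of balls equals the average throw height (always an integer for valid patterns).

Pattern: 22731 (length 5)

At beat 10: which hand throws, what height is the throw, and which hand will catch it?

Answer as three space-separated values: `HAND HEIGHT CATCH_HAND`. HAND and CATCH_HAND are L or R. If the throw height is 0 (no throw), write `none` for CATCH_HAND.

Beat 10: 10 mod 2 = 0, so hand = L
Throw height = pattern[10 mod 5] = pattern[0] = 2
Lands at beat 10+2=12, 12 mod 2 = 0, so catch hand = L

Answer: L 2 L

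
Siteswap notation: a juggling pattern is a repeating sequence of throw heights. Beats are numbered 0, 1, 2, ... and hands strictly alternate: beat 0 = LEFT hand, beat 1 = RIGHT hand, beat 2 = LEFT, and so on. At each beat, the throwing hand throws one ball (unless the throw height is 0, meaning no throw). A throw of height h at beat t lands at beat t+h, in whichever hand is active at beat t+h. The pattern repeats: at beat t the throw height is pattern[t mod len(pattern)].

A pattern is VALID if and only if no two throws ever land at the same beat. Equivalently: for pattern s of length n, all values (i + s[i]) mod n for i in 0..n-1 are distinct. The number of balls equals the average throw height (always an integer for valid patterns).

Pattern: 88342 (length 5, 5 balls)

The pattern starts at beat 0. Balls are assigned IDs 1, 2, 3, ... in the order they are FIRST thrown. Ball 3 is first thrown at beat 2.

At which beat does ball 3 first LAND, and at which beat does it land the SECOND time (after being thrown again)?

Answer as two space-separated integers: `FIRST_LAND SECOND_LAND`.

Beat 0 (L): throw ball1 h=8 -> lands@8:L; in-air after throw: [b1@8:L]
Beat 1 (R): throw ball2 h=8 -> lands@9:R; in-air after throw: [b1@8:L b2@9:R]
Beat 2 (L): throw ball3 h=3 -> lands@5:R; in-air after throw: [b3@5:R b1@8:L b2@9:R]
Beat 3 (R): throw ball4 h=4 -> lands@7:R; in-air after throw: [b3@5:R b4@7:R b1@8:L b2@9:R]
Beat 4 (L): throw ball5 h=2 -> lands@6:L; in-air after throw: [b3@5:R b5@6:L b4@7:R b1@8:L b2@9:R]
Beat 5 (R): throw ball3 h=8 -> lands@13:R; in-air after throw: [b5@6:L b4@7:R b1@8:L b2@9:R b3@13:R]
Beat 6 (L): throw ball5 h=8 -> lands@14:L; in-air after throw: [b4@7:R b1@8:L b2@9:R b3@13:R b5@14:L]
Beat 7 (R): throw ball4 h=3 -> lands@10:L; in-air after throw: [b1@8:L b2@9:R b4@10:L b3@13:R b5@14:L]
Beat 8 (L): throw ball1 h=4 -> lands@12:L; in-air after throw: [b2@9:R b4@10:L b1@12:L b3@13:R b5@14:L]
Beat 9 (R): throw ball2 h=2 -> lands@11:R; in-air after throw: [b4@10:L b2@11:R b1@12:L b3@13:R b5@14:L]
Beat 10 (L): throw ball4 h=8 -> lands@18:L; in-air after throw: [b2@11:R b1@12:L b3@13:R b5@14:L b4@18:L]
Beat 11 (R): throw ball2 h=8 -> lands@19:R; in-air after throw: [b1@12:L b3@13:R b5@14:L b4@18:L b2@19:R]
Beat 12 (L): throw ball1 h=3 -> lands@15:R; in-air after throw: [b3@13:R b5@14:L b1@15:R b4@18:L b2@19:R]
Beat 13 (R): throw ball3 h=4 -> lands@17:R; in-air after throw: [b5@14:L b1@15:R b3@17:R b4@18:L b2@19:R]
Ball 3: thrown@2 h=3 -> first land @5; rethrown@5 h=8 -> second land @13

Answer: 5 13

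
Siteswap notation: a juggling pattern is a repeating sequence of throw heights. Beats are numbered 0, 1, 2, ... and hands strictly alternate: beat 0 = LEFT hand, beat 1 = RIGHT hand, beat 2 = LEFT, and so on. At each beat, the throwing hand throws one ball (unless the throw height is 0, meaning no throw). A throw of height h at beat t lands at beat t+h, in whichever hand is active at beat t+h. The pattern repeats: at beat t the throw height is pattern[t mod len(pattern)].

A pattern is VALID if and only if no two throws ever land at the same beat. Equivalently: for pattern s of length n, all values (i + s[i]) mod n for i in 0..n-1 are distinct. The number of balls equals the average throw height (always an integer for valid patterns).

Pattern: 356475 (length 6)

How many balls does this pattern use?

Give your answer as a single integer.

Answer: 5

Derivation:
Pattern = [3, 5, 6, 4, 7, 5], length n = 6
  position 0: throw height = 3, running sum = 3
  position 1: throw height = 5, running sum = 8
  position 2: throw height = 6, running sum = 14
  position 3: throw height = 4, running sum = 18
  position 4: throw height = 7, running sum = 25
  position 5: throw height = 5, running sum = 30
Total sum = 30; balls = sum / n = 30 / 6 = 5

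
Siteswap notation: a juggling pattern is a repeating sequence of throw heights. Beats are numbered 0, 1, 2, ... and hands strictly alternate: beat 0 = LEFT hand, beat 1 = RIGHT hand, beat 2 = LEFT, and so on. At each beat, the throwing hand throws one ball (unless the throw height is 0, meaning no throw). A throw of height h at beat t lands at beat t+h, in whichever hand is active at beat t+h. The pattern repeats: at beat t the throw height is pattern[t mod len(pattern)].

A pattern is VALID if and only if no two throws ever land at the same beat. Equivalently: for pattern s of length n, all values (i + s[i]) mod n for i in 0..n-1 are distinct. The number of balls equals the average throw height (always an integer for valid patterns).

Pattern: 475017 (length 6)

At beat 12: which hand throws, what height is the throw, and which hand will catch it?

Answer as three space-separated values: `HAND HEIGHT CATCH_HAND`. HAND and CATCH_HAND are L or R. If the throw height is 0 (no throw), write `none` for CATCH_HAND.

Answer: L 4 L

Derivation:
Beat 12: 12 mod 2 = 0, so hand = L
Throw height = pattern[12 mod 6] = pattern[0] = 4
Lands at beat 12+4=16, 16 mod 2 = 0, so catch hand = L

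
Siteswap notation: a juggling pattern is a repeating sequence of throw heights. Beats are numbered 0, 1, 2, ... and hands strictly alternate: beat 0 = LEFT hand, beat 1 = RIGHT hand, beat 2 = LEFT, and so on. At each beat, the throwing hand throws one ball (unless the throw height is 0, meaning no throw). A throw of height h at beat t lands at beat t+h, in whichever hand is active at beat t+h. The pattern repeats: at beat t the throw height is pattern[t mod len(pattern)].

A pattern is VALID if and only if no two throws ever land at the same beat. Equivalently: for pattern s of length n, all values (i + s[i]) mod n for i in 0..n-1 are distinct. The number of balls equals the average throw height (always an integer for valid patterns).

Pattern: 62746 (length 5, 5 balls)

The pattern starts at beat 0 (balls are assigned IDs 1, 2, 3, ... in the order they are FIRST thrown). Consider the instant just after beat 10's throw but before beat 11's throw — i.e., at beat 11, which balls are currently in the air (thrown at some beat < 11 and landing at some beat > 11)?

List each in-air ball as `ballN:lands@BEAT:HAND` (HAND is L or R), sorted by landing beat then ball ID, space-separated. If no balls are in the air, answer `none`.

Answer: ball1:lands@12:L ball2:lands@14:L ball3:lands@15:R ball4:lands@16:L

Derivation:
Beat 0 (L): throw ball1 h=6 -> lands@6:L; in-air after throw: [b1@6:L]
Beat 1 (R): throw ball2 h=2 -> lands@3:R; in-air after throw: [b2@3:R b1@6:L]
Beat 2 (L): throw ball3 h=7 -> lands@9:R; in-air after throw: [b2@3:R b1@6:L b3@9:R]
Beat 3 (R): throw ball2 h=4 -> lands@7:R; in-air after throw: [b1@6:L b2@7:R b3@9:R]
Beat 4 (L): throw ball4 h=6 -> lands@10:L; in-air after throw: [b1@6:L b2@7:R b3@9:R b4@10:L]
Beat 5 (R): throw ball5 h=6 -> lands@11:R; in-air after throw: [b1@6:L b2@7:R b3@9:R b4@10:L b5@11:R]
Beat 6 (L): throw ball1 h=2 -> lands@8:L; in-air after throw: [b2@7:R b1@8:L b3@9:R b4@10:L b5@11:R]
Beat 7 (R): throw ball2 h=7 -> lands@14:L; in-air after throw: [b1@8:L b3@9:R b4@10:L b5@11:R b2@14:L]
Beat 8 (L): throw ball1 h=4 -> lands@12:L; in-air after throw: [b3@9:R b4@10:L b5@11:R b1@12:L b2@14:L]
Beat 9 (R): throw ball3 h=6 -> lands@15:R; in-air after throw: [b4@10:L b5@11:R b1@12:L b2@14:L b3@15:R]
Beat 10 (L): throw ball4 h=6 -> lands@16:L; in-air after throw: [b5@11:R b1@12:L b2@14:L b3@15:R b4@16:L]
Beat 11 (R): throw ball5 h=2 -> lands@13:R; in-air after throw: [b1@12:L b5@13:R b2@14:L b3@15:R b4@16:L]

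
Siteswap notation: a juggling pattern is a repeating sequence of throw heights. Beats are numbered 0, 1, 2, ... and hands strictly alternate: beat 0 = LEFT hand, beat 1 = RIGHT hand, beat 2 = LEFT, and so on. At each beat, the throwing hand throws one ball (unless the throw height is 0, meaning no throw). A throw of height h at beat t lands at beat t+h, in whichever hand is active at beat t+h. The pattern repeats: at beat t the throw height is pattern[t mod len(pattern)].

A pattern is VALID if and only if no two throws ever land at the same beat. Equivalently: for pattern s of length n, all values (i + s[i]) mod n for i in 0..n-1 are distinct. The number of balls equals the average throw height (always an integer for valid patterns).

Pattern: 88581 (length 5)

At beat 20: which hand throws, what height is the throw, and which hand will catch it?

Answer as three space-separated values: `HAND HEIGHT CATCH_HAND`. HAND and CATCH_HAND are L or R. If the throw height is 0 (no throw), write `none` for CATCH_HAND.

Beat 20: 20 mod 2 = 0, so hand = L
Throw height = pattern[20 mod 5] = pattern[0] = 8
Lands at beat 20+8=28, 28 mod 2 = 0, so catch hand = L

Answer: L 8 L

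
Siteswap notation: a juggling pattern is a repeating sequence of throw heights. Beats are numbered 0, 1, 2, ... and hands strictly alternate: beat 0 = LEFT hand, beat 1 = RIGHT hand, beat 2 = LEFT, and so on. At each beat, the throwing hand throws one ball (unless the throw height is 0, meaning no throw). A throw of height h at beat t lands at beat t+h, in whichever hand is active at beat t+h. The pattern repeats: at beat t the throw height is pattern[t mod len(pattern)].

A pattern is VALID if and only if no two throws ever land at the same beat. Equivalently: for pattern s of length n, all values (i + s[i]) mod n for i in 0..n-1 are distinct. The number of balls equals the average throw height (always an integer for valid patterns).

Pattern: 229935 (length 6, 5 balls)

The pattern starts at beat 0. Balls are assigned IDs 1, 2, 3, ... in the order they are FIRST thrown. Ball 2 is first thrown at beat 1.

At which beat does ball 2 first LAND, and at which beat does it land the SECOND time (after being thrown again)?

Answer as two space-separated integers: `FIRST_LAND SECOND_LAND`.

Answer: 3 12

Derivation:
Beat 0 (L): throw ball1 h=2 -> lands@2:L; in-air after throw: [b1@2:L]
Beat 1 (R): throw ball2 h=2 -> lands@3:R; in-air after throw: [b1@2:L b2@3:R]
Beat 2 (L): throw ball1 h=9 -> lands@11:R; in-air after throw: [b2@3:R b1@11:R]
Beat 3 (R): throw ball2 h=9 -> lands@12:L; in-air after throw: [b1@11:R b2@12:L]
Beat 4 (L): throw ball3 h=3 -> lands@7:R; in-air after throw: [b3@7:R b1@11:R b2@12:L]
Beat 5 (R): throw ball4 h=5 -> lands@10:L; in-air after throw: [b3@7:R b4@10:L b1@11:R b2@12:L]
Beat 6 (L): throw ball5 h=2 -> lands@8:L; in-air after throw: [b3@7:R b5@8:L b4@10:L b1@11:R b2@12:L]
Beat 7 (R): throw ball3 h=2 -> lands@9:R; in-air after throw: [b5@8:L b3@9:R b4@10:L b1@11:R b2@12:L]
Beat 8 (L): throw ball5 h=9 -> lands@17:R; in-air after throw: [b3@9:R b4@10:L b1@11:R b2@12:L b5@17:R]
Beat 9 (R): throw ball3 h=9 -> lands@18:L; in-air after throw: [b4@10:L b1@11:R b2@12:L b5@17:R b3@18:L]
Beat 10 (L): throw ball4 h=3 -> lands@13:R; in-air after throw: [b1@11:R b2@12:L b4@13:R b5@17:R b3@18:L]
Beat 11 (R): throw ball1 h=5 -> lands@16:L; in-air after throw: [b2@12:L b4@13:R b1@16:L b5@17:R b3@18:L]
Beat 12 (L): throw ball2 h=2 -> lands@14:L; in-air after throw: [b4@13:R b2@14:L b1@16:L b5@17:R b3@18:L]
Ball 2: thrown@1 h=2 -> first land @3; rethrown@3 h=9 -> second land @12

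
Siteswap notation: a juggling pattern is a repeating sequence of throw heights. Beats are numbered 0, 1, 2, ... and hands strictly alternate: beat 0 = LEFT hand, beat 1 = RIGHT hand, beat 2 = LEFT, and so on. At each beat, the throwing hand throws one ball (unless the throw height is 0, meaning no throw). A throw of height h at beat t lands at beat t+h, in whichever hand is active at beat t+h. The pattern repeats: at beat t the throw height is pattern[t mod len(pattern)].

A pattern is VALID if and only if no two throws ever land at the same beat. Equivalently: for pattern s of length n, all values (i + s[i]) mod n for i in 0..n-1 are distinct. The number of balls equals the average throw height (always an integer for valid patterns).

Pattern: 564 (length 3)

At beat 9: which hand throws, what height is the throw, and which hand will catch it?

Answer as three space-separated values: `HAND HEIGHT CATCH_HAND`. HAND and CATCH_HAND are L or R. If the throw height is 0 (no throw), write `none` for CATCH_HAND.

Beat 9: 9 mod 2 = 1, so hand = R
Throw height = pattern[9 mod 3] = pattern[0] = 5
Lands at beat 9+5=14, 14 mod 2 = 0, so catch hand = L

Answer: R 5 L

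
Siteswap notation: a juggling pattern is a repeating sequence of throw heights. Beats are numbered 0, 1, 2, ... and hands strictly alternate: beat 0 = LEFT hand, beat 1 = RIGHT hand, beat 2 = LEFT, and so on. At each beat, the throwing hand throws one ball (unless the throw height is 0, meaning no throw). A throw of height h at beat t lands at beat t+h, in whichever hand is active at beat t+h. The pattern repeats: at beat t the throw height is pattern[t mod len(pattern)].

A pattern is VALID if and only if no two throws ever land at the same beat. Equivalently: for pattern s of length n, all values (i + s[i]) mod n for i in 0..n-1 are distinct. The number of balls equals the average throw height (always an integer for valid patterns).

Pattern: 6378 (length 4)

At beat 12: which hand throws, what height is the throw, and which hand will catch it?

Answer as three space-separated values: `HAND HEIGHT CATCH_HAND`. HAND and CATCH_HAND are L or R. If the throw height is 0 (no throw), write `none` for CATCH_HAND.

Answer: L 6 L

Derivation:
Beat 12: 12 mod 2 = 0, so hand = L
Throw height = pattern[12 mod 4] = pattern[0] = 6
Lands at beat 12+6=18, 18 mod 2 = 0, so catch hand = L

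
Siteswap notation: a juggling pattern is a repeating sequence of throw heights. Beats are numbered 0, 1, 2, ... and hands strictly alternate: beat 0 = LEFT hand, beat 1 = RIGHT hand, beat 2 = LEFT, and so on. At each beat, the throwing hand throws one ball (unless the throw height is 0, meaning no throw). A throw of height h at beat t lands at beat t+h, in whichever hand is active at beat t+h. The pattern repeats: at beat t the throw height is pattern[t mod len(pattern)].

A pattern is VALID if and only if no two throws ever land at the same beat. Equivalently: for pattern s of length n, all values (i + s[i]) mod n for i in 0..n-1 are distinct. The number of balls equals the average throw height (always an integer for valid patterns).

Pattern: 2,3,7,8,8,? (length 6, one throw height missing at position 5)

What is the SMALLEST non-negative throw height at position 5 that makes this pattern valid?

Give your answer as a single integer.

i=0: (0 + 2) mod 6 = 2
i=1: (1 + 3) mod 6 = 4
i=2: (2 + 7) mod 6 = 3
i=3: (3 + 8) mod 6 = 5
i=4: (4 + 8) mod 6 = 0
i=5: s[i]=? (unknown)
Known residues: [0, 2, 3, 4, 5]; need a permutation of 0..5, so missing residue r = 1
Need (5 + s) mod 6 = 1; smallest s = (1 - 5) mod 6 = 2

Answer: 2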